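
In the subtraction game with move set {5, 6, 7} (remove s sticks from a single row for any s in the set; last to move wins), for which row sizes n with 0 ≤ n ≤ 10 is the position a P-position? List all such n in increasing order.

0, 1, 2, 3, 4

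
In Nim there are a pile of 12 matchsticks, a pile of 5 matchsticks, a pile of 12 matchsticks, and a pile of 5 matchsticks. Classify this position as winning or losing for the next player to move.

Compute the nim-sum pairwise:
12 ⊕ 5 = 9
9 ⊕ 12 = 5
5 ⊕ 5 = 0
The nim-sum is 0, so this is a P-position: the player to move is in a losing position under optimal play.

Losing position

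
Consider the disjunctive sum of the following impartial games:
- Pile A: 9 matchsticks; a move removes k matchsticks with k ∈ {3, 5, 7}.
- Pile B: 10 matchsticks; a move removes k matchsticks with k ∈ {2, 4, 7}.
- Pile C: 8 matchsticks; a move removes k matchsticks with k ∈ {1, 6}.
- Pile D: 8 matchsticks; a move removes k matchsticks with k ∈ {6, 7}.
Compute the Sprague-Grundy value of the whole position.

1

Grundy values for pile A (subtraction set {3, 5, 7}):
k:     0  1  2  3  4  5  6  7  8  9
g(k):  0  0  0  1  1  1  2  2  2  3
So g(9) = 3.
Build the Grundy sequence for pile B with g(k) = mex{g(k−s) : s ∈ {2, 4, 7}, s ≤ k}:
k:     0  1  2  3  4  5  6  7  8  9 10
g(k):  0  0  1  1  2  2  0  3  1  0  2
So g(10) = 2.
For pile C, compute g(0), g(1), … with moves {1, 6}:
k:     0  1  2  3  4  5  6  7  8
g(k):  0  1  0  1  0  1  2  0  1
So g(8) = 1.
Build the Grundy sequence for pile D with g(k) = mex{g(k−s) : s ∈ {6, 7}, s ≤ k}:
g(0) = mex{} = 0
g(1) = mex{} = 0
g(2) = mex{} = 0
g(3) = mex{} = 0
g(4) = mex{} = 0
g(5) = mex{} = 0
g(6) = mex{0} = 1
g(7) = mex{0} = 1
g(8) = mex{0} = 1
So g(8) = 1.
By the Sprague-Grundy theorem, the Grundy value of a sum of independent games is the XOR of the component values.
Combined value = 3 ⊕ 2 ⊕ 1 ⊕ 1 = 1.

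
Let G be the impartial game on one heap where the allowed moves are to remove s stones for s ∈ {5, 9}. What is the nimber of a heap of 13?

2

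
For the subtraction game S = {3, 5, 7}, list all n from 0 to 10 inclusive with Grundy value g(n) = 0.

0, 1, 2, 10

Build the Grundy sequence with g(k) = mex{g(k−s) : s ∈ {3, 5, 7}, s ≤ k}:
g(0) = mex{} = 0
g(1) = mex{} = 0
g(2) = mex{} = 0
g(3) = mex{0} = 1
g(4) = mex{0} = 1
g(5) = mex{0} = 1
g(6) = mex{0,1} = 2
g(7) = mex{0,1} = 2
g(8) = mex{0,1} = 2
g(9) = mex{0,1,2} = 3
g(10) = mex{1,2} = 0
The P-positions (g = 0) in 0..10 are 0, 1, 2, 10.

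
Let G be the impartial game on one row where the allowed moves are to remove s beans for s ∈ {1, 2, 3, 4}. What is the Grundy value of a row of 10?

0

Grundy values for subtraction set {1, 2, 3, 4}:
k:     0  1  2  3  4  5  6  7  8  9 10
g(k):  0  1  2  3  4  0  1  2  3  4  0
So g(10) = 0.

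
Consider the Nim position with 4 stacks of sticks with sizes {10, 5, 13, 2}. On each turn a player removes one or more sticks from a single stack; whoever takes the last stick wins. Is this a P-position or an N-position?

Nim-sum: 10 ^ 5 ^ 13 ^ 2 = 0.
The nim-sum is 0, so this is a P-position: the player to move is in a losing position under optimal play.

P-position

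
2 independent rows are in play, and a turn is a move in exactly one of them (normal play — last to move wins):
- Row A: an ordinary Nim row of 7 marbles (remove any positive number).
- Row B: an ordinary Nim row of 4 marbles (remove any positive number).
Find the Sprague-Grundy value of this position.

3

Row A is a plain Nim row of size 7, so its Grundy value is 7.
Row B is a plain Nim row of size 4, so its Grundy value is 4.
The value of a disjunctive sum is the nim-sum of the parts.
Combined value = 7 ⊕ 4 = 3.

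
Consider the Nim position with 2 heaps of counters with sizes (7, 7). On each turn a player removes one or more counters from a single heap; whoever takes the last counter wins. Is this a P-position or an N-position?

Write each in binary and XOR column by column:
  111  (7)
  111  (7)
  ---
  000  (0)
The nim-sum is 0, so this is a P-position: the player to move is in a losing position under optimal play.

P-position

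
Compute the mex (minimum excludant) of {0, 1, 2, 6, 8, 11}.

3

The values 0, 1, 2 are all present; 3 is the first non-negative integer missing from the set.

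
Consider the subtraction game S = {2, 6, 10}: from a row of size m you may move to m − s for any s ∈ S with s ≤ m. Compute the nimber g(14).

1

Build the Grundy sequence with g(k) = mex{g(k−s) : s ∈ {2, 6, 10}, s ≤ k}:
k:     0  1  2  3  4  5  6  7  8  9 10 11 12 13 14
g(k):  0  0  1  1  0  0  1  1  0  0  1  1  0  0  1
So g(14) = 1.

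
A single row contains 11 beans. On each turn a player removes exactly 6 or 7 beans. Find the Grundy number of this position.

1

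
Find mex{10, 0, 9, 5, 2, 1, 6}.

The values 0, 1, 2 are all present; 3 is the first non-negative integer missing from the set.

3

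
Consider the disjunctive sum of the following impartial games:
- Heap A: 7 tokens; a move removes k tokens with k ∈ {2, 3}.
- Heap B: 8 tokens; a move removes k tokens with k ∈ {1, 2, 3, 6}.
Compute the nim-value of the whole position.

For heap A, compute g(0), g(1), … with moves {2, 3}:
g(0) = mex{} = 0
g(1) = mex{} = 0
g(2) = mex{0} = 1
g(3) = mex{0} = 1
g(4) = mex{0,1} = 2
g(5) = mex{1} = 0
g(6) = mex{1,2} = 0
g(7) = mex{0,2} = 1
So g(7) = 1.
Build the Grundy sequence for heap B with g(k) = mex{g(k−s) : s ∈ {1, 2, 3, 6}, s ≤ k}:
g(0) = mex{} = 0
g(1) = mex{0} = 1
g(2) = mex{0,1} = 2
g(3) = mex{0,1,2} = 3
g(4) = mex{1,2,3} = 0
g(5) = mex{0,2,3} = 1
g(6) = mex{0,1,3} = 2
g(7) = mex{0,1,2} = 3
g(8) = mex{1,2,3} = 0
So g(8) = 0.
By the Sprague-Grundy theorem, the Grundy value of a sum of independent games is the XOR of the component values.
Combined value = 1 XOR 0 = 1.

1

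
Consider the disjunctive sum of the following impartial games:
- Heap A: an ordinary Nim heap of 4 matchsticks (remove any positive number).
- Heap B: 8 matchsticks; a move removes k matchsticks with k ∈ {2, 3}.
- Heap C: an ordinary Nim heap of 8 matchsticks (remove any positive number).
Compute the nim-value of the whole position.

13

Heap A is a plain Nim heap of size 4, so its Grundy value is 4.
Build the Grundy sequence for heap B with g(k) = mex{g(k−s) : s ∈ {2, 3}, s ≤ k}:
k:     0  1  2  3  4  5  6  7  8
g(k):  0  0  1  1  2  0  0  1  1
So g(8) = 1.
Heap C is a plain Nim heap of size 8, so its Grundy value is 8.
By the Sprague-Grundy theorem, the Grundy value of a sum of independent games is the XOR of the component values.
Combined value = 4 ⊕ 1 ⊕ 8 = 13.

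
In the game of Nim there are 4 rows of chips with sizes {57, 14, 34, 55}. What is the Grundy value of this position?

34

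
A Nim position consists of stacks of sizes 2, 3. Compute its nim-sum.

Compute the nim-sum pairwise:
2 ⊕ 3 = 1

1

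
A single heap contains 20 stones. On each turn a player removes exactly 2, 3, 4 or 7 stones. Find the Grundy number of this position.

4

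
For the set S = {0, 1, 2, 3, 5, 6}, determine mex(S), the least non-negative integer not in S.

4

The values 0, 1, 2, 3 are all present; 4 is the first non-negative integer missing from the set.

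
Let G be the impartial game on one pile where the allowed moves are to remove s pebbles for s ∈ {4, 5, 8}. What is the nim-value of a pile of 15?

0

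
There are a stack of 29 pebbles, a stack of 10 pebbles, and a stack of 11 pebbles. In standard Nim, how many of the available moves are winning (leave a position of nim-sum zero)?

Compute the nim-sum pairwise:
29 XOR 10 = 23
23 XOR 11 = 28
The overall nim-sum is X = 28. A stack of size p has a winning move iff p XOR X < p (reduce it to p XOR X).
  29: 29 XOR 28 = 1 < 29 — winning move (to 1).
  10: 10 XOR 28 = 22 ≥ 10 — no move.
  11: 11 XOR 28 = 23 ≥ 11 — no move.
That gives 1 winning move.

1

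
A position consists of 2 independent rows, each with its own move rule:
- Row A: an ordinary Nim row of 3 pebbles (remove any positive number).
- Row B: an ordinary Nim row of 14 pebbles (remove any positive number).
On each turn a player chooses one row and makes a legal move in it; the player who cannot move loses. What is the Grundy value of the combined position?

13

Row A is a plain Nim row of size 3, so its Grundy value is 3.
Row B is a plain Nim row of size 14, so its Grundy value is 14.
By the Sprague-Grundy theorem, the Grundy value of a sum of independent games is the XOR of the component values.
Combined value = 3 ⊕ 14 = 13.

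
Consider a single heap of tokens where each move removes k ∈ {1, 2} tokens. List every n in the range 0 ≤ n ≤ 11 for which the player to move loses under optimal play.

Grundy values for subtraction set {1, 2}:
g(0) = mex{} = 0
g(1) = mex{0} = 1
g(2) = mex{0,1} = 2
g(3) = mex{1,2} = 0
g(4) = mex{0,2} = 1
g(5) = mex{0,1} = 2
g(6) = mex{1,2} = 0
g(7) = mex{0,2} = 1
g(8) = mex{0,1} = 2
g(9) = mex{1,2} = 0
g(10) = mex{0,2} = 1
g(11) = mex{0,1} = 2
The P-positions (g = 0) in 0..11 are 0, 3, 6, 9.

0, 3, 6, 9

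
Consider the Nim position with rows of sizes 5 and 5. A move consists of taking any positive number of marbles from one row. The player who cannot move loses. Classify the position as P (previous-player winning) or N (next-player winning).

P-position

Compute the nim-sum pairwise:
5 ^ 5 = 0
The nim-sum is 0, so this is a P-position: the player to move is in a losing position under optimal play.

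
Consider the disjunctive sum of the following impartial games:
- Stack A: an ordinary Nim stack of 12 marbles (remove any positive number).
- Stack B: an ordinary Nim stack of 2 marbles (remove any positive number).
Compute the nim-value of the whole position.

Stack A is a plain Nim stack of size 12, so its Grundy value is 12.
Stack B is a plain Nim stack of size 2, so its Grundy value is 2.
By the Sprague-Grundy theorem, the Grundy value of a sum of independent games is the XOR of the component values.
Combined value = 12 XOR 2 = 14.

14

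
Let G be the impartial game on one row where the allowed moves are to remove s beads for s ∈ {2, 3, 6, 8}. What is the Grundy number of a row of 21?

1

Compute g(0), g(1), … for moves {2, 3, 6, 8}:
k:     0  1  2  3  4  5  6  7  8  9 10 11 12 13 14 15 16 17 18 19 20 21
g(k):  0  0  1  1  2  0  3  1  2  2  0  3  1  2  0  0  1  1  2  0  3  1
So g(21) = 1.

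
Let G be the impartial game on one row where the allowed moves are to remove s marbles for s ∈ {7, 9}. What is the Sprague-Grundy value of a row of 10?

1

Grundy values for subtraction set {7, 9}:
g(0) = mex{} = 0
g(1) = mex{} = 0
g(2) = mex{} = 0
g(3) = mex{} = 0
g(4) = mex{} = 0
g(5) = mex{} = 0
g(6) = mex{} = 0
g(7) = mex{0} = 1
g(8) = mex{0} = 1
g(9) = mex{0} = 1
g(10) = mex{0} = 1
So g(10) = 1.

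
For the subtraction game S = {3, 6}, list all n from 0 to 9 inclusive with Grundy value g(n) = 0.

0, 1, 2, 9

Build the Grundy sequence with g(k) = mex{g(k−s) : s ∈ {3, 6}, s ≤ k}:
g(0) = mex{} = 0
g(1) = mex{} = 0
g(2) = mex{} = 0
g(3) = mex{0} = 1
g(4) = mex{0} = 1
g(5) = mex{0} = 1
g(6) = mex{0,1} = 2
g(7) = mex{0,1} = 2
g(8) = mex{0,1} = 2
g(9) = mex{1,2} = 0
The P-positions (g = 0) in 0..9 are 0, 1, 2, 9.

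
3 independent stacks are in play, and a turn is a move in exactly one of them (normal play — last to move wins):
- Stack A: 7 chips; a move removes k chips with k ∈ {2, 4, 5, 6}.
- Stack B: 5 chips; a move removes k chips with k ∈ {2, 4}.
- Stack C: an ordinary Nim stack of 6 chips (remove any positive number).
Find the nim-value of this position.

7

Grundy values for stack A (subtraction set {2, 4, 5, 6}):
g(0) = mex{} = 0
g(1) = mex{} = 0
g(2) = mex{0} = 1
g(3) = mex{0} = 1
g(4) = mex{0,1} = 2
g(5) = mex{0,1} = 2
g(6) = mex{0,1,2} = 3
g(7) = mex{0,1,2} = 3
So g(7) = 3.
For stack B, compute g(0), g(1), … with moves {2, 4}:
g(0) = mex{} = 0
g(1) = mex{} = 0
g(2) = mex{0} = 1
g(3) = mex{0} = 1
g(4) = mex{0,1} = 2
g(5) = mex{0,1} = 2
So g(5) = 2.
Stack C is a plain Nim stack of size 6, so its Grundy value is 6.
By the Sprague-Grundy theorem, the Grundy value of a sum of independent games is the XOR of the component values.
Combined value = 3 ⊕ 2 ⊕ 6 = 7.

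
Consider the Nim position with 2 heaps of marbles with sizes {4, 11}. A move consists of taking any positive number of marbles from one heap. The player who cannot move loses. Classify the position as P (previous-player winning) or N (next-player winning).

Compute the nim-sum pairwise:
4 XOR 11 = 15
The nim-sum is 15 ≠ 0, so this is an N-position: the player to move can win.

N-position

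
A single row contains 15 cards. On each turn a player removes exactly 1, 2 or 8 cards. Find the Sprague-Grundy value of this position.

0

Grundy values for subtraction set {1, 2, 8}:
k:     0  1  2  3  4  5  6  7  8  9 10 11 12 13 14 15
g(k):  0  1  2  0  1  2  0  1  2  0  1  2  0  1  2  0
So g(15) = 0.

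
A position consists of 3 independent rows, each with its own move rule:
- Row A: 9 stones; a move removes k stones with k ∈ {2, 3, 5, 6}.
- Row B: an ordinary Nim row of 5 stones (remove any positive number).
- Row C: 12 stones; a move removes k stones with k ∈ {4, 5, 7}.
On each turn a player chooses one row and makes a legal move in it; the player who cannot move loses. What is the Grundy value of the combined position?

5

For row A, compute g(0), g(1), … with moves {2, 3, 5, 6}:
g(0) = mex{} = 0
g(1) = mex{} = 0
g(2) = mex{0} = 1
g(3) = mex{0} = 1
g(4) = mex{0,1} = 2
g(5) = mex{0,1} = 2
g(6) = mex{0,1,2} = 3
g(7) = mex{0,1,2} = 3
g(8) = mex{1,2,3} = 0
g(9) = mex{1,2,3} = 0
So g(9) = 0.
Row B is a plain Nim row of size 5, so its Grundy value is 5.
Build the Grundy sequence for row C with g(k) = mex{g(k−s) : s ∈ {4, 5, 7}, s ≤ k}:
k:     0  1  2  3  4  5  6  7  8  9 10 11 12
g(k):  0  0  0  0  1  1  1  1  2  2  2  0  0
So g(12) = 0.
By the Sprague-Grundy theorem, the Grundy value of a sum of independent games is the XOR of the component values.
Combined value = 0 XOR 5 XOR 0 = 5.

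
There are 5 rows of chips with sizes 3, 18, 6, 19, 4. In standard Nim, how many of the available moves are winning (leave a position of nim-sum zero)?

0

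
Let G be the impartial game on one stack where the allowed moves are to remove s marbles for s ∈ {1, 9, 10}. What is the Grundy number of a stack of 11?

Grundy values for subtraction set {1, 9, 10}:
g(0) = mex{} = 0
g(1) = mex{0} = 1
g(2) = mex{1} = 0
g(3) = mex{0} = 1
g(4) = mex{1} = 0
g(5) = mex{0} = 1
g(6) = mex{1} = 0
g(7) = mex{0} = 1
g(8) = mex{1} = 0
g(9) = mex{0} = 1
g(10) = mex{0,1} = 2
g(11) = mex{0,1,2} = 3
So g(11) = 3.

3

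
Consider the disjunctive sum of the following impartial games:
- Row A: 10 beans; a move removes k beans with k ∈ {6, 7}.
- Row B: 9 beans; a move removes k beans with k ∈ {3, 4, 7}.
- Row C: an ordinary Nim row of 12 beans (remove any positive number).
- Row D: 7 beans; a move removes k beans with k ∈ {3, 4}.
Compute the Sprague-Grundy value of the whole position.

For row A, compute g(0), g(1), … with moves {6, 7}:
g(0) = mex{} = 0
g(1) = mex{} = 0
g(2) = mex{} = 0
g(3) = mex{} = 0
g(4) = mex{} = 0
g(5) = mex{} = 0
g(6) = mex{0} = 1
g(7) = mex{0} = 1
g(8) = mex{0} = 1
g(9) = mex{0} = 1
g(10) = mex{0} = 1
So g(10) = 1.
Grundy values for row B (subtraction set {3, 4, 7}):
k:     0  1  2  3  4  5  6  7  8  9
g(k):  0  0  0  1  1  1  2  2  2  3
So g(9) = 3.
Row C is a plain Nim row of size 12, so its Grundy value is 12.
Build the Grundy sequence for row D with g(k) = mex{g(k−s) : s ∈ {3, 4}, s ≤ k}:
g(0) = mex{} = 0
g(1) = mex{} = 0
g(2) = mex{} = 0
g(3) = mex{0} = 1
g(4) = mex{0} = 1
g(5) = mex{0} = 1
g(6) = mex{0,1} = 2
g(7) = mex{1} = 0
So g(7) = 0.
By the Sprague-Grundy theorem, the Grundy value of a sum of independent games is the XOR of the component values.
Combined value = 1 ⊕ 3 ⊕ 12 ⊕ 0 = 14.

14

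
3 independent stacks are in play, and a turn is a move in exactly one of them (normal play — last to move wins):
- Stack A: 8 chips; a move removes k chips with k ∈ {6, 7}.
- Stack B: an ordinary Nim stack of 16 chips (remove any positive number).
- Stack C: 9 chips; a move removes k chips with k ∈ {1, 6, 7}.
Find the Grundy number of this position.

Grundy values for stack A (subtraction set {6, 7}):
k:     0  1  2  3  4  5  6  7  8
g(k):  0  0  0  0  0  0  1  1  1
So g(8) = 1.
Stack B is a plain Nim stack of size 16, so its Grundy value is 16.
Build the Grundy sequence for stack C with g(k) = mex{g(k−s) : s ∈ {1, 6, 7}, s ≤ k}:
g(0) = mex{} = 0
g(1) = mex{0} = 1
g(2) = mex{1} = 0
g(3) = mex{0} = 1
g(4) = mex{1} = 0
g(5) = mex{0} = 1
g(6) = mex{0,1} = 2
g(7) = mex{0,1,2} = 3
g(8) = mex{0,1,3} = 2
g(9) = mex{0,1,2} = 3
So g(9) = 3.
By the Sprague-Grundy theorem, the Grundy value of a sum of independent games is the XOR of the component values.
Combined value = 1 ⊕ 16 ⊕ 3 = 18.

18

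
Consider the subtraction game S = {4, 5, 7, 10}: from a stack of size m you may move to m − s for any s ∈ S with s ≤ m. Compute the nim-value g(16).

Build the Grundy sequence with g(k) = mex{g(k−s) : s ∈ {4, 5, 7, 10}, s ≤ k}:
k:     0  1  2  3  4  5  6  7  8  9 10 11 12 13 14 15 16
g(k):  0  0  0  0  1  1  1  1  2  2  2  2  3  3  0  0  0
So g(16) = 0.

0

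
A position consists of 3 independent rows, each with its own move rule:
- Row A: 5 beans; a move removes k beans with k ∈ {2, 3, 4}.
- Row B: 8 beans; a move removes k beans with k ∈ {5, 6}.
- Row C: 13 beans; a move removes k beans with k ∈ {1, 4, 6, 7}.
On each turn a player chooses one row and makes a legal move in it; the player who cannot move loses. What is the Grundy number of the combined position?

Grundy values for row A (subtraction set {2, 3, 4}):
g(0) = mex{} = 0
g(1) = mex{} = 0
g(2) = mex{0} = 1
g(3) = mex{0} = 1
g(4) = mex{0,1} = 2
g(5) = mex{0,1} = 2
So g(5) = 2.
Build the Grundy sequence for row B with g(k) = mex{g(k−s) : s ∈ {5, 6}, s ≤ k}:
g(0) = mex{} = 0
g(1) = mex{} = 0
g(2) = mex{} = 0
g(3) = mex{} = 0
g(4) = mex{} = 0
g(5) = mex{0} = 1
g(6) = mex{0} = 1
g(7) = mex{0} = 1
g(8) = mex{0} = 1
So g(8) = 1.
Build the Grundy sequence for row C with g(k) = mex{g(k−s) : s ∈ {1, 4, 6, 7}, s ≤ k}:
k:     0  1  2  3  4  5  6  7  8  9 10 11 12 13
g(k):  0  1  0  1  2  0  1  2  3  2  0  1  2  0
So g(13) = 0.
The value of a disjunctive sum is the nim-sum of the parts.
Combined value = 2 XOR 1 XOR 0 = 3.

3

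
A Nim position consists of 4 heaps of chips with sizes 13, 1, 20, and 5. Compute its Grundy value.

29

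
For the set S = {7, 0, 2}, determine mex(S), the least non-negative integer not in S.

1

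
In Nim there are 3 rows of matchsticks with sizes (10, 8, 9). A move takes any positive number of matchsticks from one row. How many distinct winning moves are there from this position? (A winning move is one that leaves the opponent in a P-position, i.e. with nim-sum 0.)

3

Nim-sum: 10 ^ 8 ^ 9 = 11.
The overall nim-sum is X = 11. A row of size p has a winning move iff p XOR X < p (reduce it to p XOR X).
  10: 10 XOR 11 = 1 < 10 — winning move (to 1).
  8: 8 XOR 11 = 3 < 8 — winning move (to 3).
  9: 9 XOR 11 = 2 < 9 — winning move (to 2).
That gives 3 winning moves.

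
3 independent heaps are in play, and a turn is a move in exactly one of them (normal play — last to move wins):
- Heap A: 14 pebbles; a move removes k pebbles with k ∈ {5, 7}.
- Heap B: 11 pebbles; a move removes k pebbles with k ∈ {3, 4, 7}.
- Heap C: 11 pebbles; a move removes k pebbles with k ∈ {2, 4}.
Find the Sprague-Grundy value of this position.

2

Grundy values for heap A (subtraction set {5, 7}):
k:     0  1  2  3  4  5  6  7  8  9 10 11 12 13 14
g(k):  0  0  0  0  0  1  1  1  1  1  2  2  0  0  0
So g(14) = 0.
Grundy values for heap B (subtraction set {3, 4, 7}):
g(0) = mex{} = 0
g(1) = mex{} = 0
g(2) = mex{} = 0
g(3) = mex{0} = 1
g(4) = mex{0} = 1
g(5) = mex{0} = 1
g(6) = mex{0,1} = 2
g(7) = mex{0,1} = 2
g(8) = mex{0,1} = 2
g(9) = mex{0,1,2} = 3
g(10) = mex{1,2} = 0
g(11) = mex{1,2} = 0
So g(11) = 0.
Build the Grundy sequence for heap C with g(k) = mex{g(k−s) : s ∈ {2, 4}, s ≤ k}:
g(0) = mex{} = 0
g(1) = mex{} = 0
g(2) = mex{0} = 1
g(3) = mex{0} = 1
g(4) = mex{0,1} = 2
g(5) = mex{0,1} = 2
g(6) = mex{1,2} = 0
g(7) = mex{1,2} = 0
g(8) = mex{0,2} = 1
g(9) = mex{0,2} = 1
g(10) = mex{0,1} = 2
g(11) = mex{0,1} = 2
So g(11) = 2.
By the Sprague-Grundy theorem, the Grundy value of a sum of independent games is the XOR of the component values.
Combined value = 0 XOR 0 XOR 2 = 2.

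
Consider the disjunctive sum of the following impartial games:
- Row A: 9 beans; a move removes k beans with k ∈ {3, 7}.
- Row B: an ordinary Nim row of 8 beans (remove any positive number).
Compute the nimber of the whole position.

9

Build the Grundy sequence for row A with g(k) = mex{g(k−s) : s ∈ {3, 7}, s ≤ k}:
k:     0  1  2  3  4  5  6  7  8  9
g(k):  0  0  0  1  1  1  0  2  2  1
So g(9) = 1.
Row B is a plain Nim row of size 8, so its Grundy value is 8.
The value of a disjunctive sum is the nim-sum of the parts.
Combined value = 1 XOR 8 = 9.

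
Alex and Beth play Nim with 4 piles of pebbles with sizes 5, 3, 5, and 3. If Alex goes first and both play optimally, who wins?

In binary:
  101  (5)
  011  (3)
  101  (5)
  011  (3)
  ---
  000  (0)
The nim-sum is 0, so this is a P-position: the player to move is in a losing position under optimal play; Alex is about to move from it and so loses — Beth wins.

Beth wins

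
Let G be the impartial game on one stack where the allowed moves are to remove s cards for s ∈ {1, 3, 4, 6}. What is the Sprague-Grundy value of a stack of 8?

1

Compute g(0), g(1), … for moves {1, 3, 4, 6}:
g(0) = mex{} = 0
g(1) = mex{0} = 1
g(2) = mex{1} = 0
g(3) = mex{0} = 1
g(4) = mex{0,1} = 2
g(5) = mex{0,1,2} = 3
g(6) = mex{0,1,3} = 2
g(7) = mex{1,2} = 0
g(8) = mex{0,2,3} = 1
So g(8) = 1.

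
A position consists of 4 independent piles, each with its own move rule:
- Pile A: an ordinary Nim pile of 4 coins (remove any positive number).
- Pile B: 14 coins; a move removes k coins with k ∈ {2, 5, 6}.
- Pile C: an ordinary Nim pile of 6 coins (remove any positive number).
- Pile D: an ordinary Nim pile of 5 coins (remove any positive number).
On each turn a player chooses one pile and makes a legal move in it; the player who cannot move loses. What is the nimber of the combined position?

Pile A is a plain Nim pile of size 4, so its Grundy value is 4.
Grundy values for pile B (subtraction set {2, 5, 6}):
k:     0  1  2  3  4  5  6  7  8  9 10 11 12 13 14
g(k):  0  0  1  1  0  2  1  3  0  2  1  0  0  1  1
So g(14) = 1.
Pile C is a plain Nim pile of size 6, so its Grundy value is 6.
Pile D is a plain Nim pile of size 5, so its Grundy value is 5.
The value of a disjunctive sum is the nim-sum of the parts.
Combined value = 4 ⊕ 1 ⊕ 6 ⊕ 5 = 6.

6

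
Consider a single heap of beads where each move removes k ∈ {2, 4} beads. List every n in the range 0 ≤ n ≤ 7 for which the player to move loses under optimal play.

0, 1, 6, 7

Grundy values for subtraction set {2, 4}:
g(0) = mex{} = 0
g(1) = mex{} = 0
g(2) = mex{0} = 1
g(3) = mex{0} = 1
g(4) = mex{0,1} = 2
g(5) = mex{0,1} = 2
g(6) = mex{1,2} = 0
g(7) = mex{1,2} = 0
The P-positions (g = 0) in 0..7 are 0, 1, 6, 7.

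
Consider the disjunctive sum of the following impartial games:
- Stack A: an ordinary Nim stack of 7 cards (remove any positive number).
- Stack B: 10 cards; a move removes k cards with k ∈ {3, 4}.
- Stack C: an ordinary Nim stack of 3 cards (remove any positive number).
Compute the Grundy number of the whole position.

5

Stack A is a plain Nim stack of size 7, so its Grundy value is 7.
Grundy values for stack B (subtraction set {3, 4}):
g(0) = mex{} = 0
g(1) = mex{} = 0
g(2) = mex{} = 0
g(3) = mex{0} = 1
g(4) = mex{0} = 1
g(5) = mex{0} = 1
g(6) = mex{0,1} = 2
g(7) = mex{1} = 0
g(8) = mex{1} = 0
g(9) = mex{1,2} = 0
g(10) = mex{0,2} = 1
So g(10) = 1.
Stack C is a plain Nim stack of size 3, so its Grundy value is 3.
The value of a disjunctive sum is the nim-sum of the parts.
Combined value = 7 XOR 1 XOR 3 = 5.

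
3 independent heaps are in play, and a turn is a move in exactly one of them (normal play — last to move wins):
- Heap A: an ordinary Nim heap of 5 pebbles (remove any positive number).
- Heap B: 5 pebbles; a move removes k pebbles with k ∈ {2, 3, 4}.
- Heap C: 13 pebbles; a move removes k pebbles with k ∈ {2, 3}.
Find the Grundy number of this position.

Heap A is a plain Nim heap of size 5, so its Grundy value is 5.
Grundy values for heap B (subtraction set {2, 3, 4}):
k:     0  1  2  3  4  5
g(k):  0  0  1  1  2  2
So g(5) = 2.
Grundy values for heap C (subtraction set {2, 3}):
g(0) = mex{} = 0
g(1) = mex{} = 0
g(2) = mex{0} = 1
g(3) = mex{0} = 1
g(4) = mex{0,1} = 2
g(5) = mex{1} = 0
g(6) = mex{1,2} = 0
g(7) = mex{0,2} = 1
g(8) = mex{0} = 1
g(9) = mex{0,1} = 2
g(10) = mex{1} = 0
g(11) = mex{1,2} = 0
g(12) = mex{0,2} = 1
g(13) = mex{0} = 1
So g(13) = 1.
The value of a disjunctive sum is the nim-sum of the parts.
Combined value = 5 ⊕ 2 ⊕ 1 = 6.

6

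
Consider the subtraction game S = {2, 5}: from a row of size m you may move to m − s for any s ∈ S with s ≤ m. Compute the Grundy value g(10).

Grundy values for subtraction set {2, 5}:
k:     0  1  2  3  4  5  6  7  8  9 10
g(k):  0  0  1  1  0  2  1  0  0  1  1
So g(10) = 1.

1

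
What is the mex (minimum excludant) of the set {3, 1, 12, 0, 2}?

4

The values 0, 1, 2, 3 are all present; 4 is the first non-negative integer missing from the set.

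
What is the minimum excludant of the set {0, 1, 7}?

The values 0, 1 are all present; 2 is the first non-negative integer missing from the set.

2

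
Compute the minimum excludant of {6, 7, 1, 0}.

2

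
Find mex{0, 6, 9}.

0 is in the set but 1 is not, so the mex is 1.

1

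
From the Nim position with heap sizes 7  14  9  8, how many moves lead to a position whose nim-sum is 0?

3

Compute the nim-sum pairwise:
7 ⊕ 14 = 9
9 ⊕ 9 = 0
0 ⊕ 8 = 8
The overall nim-sum is X = 8. A heap of size p has a winning move iff p XOR X < p (reduce it to p XOR X).
  7: 7 XOR 8 = 15 ≥ 7 — no move.
  14: 14 XOR 8 = 6 < 14 — winning move (to 6).
  9: 9 XOR 8 = 1 < 9 — winning move (to 1).
  8: 8 XOR 8 = 0 < 8 — winning move (to 0).
That gives 3 winning moves.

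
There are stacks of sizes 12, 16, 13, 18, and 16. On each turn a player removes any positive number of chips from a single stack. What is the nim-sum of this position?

19

Write each in binary and XOR column by column:
  01100  (12)
  10000  (16)
  01101  (13)
  10010  (18)
  10000  (16)
  -----
  10011  (19)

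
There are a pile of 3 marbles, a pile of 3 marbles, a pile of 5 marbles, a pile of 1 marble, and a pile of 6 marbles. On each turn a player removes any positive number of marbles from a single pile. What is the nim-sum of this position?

Compute the nim-sum pairwise:
3 XOR 3 = 0
0 XOR 5 = 5
5 XOR 1 = 4
4 XOR 6 = 2

2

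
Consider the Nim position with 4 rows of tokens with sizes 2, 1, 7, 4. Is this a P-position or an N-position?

In binary:
  010  (2)
  001  (1)
  111  (7)
  100  (4)
  ---
  000  (0)
The nim-sum is 0, so this is a P-position: the player to move is in a losing position under optimal play.

P-position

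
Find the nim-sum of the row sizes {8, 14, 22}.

16

In binary:
  01000  (8)
  01110  (14)
  10110  (22)
  -----
  10000  (16)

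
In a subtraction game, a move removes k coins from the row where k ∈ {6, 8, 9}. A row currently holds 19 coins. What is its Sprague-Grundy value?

0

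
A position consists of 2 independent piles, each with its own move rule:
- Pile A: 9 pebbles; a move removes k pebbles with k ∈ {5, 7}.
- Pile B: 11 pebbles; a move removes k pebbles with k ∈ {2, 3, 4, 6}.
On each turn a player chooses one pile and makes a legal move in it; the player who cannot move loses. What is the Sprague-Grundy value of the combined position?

Grundy values for pile A (subtraction set {5, 7}):
k:     0  1  2  3  4  5  6  7  8  9
g(k):  0  0  0  0  0  1  1  1  1  1
So g(9) = 1.
Grundy values for pile B (subtraction set {2, 3, 4, 6}):
k:     0  1  2  3  4  5  6  7  8  9 10 11
g(k):  0  0  1  1  2  2  3  3  0  0  1  1
So g(11) = 1.
By the Sprague-Grundy theorem, the Grundy value of a sum of independent games is the XOR of the component values.
Combined value = 1 ⊕ 1 = 0.

0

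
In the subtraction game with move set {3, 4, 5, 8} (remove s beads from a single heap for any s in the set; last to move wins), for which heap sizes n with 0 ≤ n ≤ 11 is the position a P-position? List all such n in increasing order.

0, 1, 2, 11

Compute g(0), g(1), … for moves {3, 4, 5, 8}:
g(0) = mex{} = 0
g(1) = mex{} = 0
g(2) = mex{} = 0
g(3) = mex{0} = 1
g(4) = mex{0} = 1
g(5) = mex{0} = 1
g(6) = mex{0,1} = 2
g(7) = mex{0,1} = 2
g(8) = mex{0,1} = 2
g(9) = mex{0,1,2} = 3
g(10) = mex{0,1,2} = 3
g(11) = mex{1,2} = 0
The P-positions (g = 0) in 0..11 are 0, 1, 2, 11.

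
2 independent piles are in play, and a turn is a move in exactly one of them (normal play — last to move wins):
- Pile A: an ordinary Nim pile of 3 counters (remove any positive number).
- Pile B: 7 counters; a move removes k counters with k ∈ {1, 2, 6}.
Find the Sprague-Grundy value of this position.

Pile A is a plain Nim pile of size 3, so its Grundy value is 3.
Grundy values for pile B (subtraction set {1, 2, 6}):
k:     0  1  2  3  4  5  6  7
g(k):  0  1  2  0  1  2  3  0
So g(7) = 0.
By the Sprague-Grundy theorem, the Grundy value of a sum of independent games is the XOR of the component values.
Combined value = 3 XOR 0 = 3.

3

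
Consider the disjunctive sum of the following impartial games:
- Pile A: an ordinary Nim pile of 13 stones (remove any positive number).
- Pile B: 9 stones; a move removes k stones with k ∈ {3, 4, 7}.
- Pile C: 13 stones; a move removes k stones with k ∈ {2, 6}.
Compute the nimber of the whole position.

14

Pile A is a plain Nim pile of size 13, so its Grundy value is 13.
Build the Grundy sequence for pile B with g(k) = mex{g(k−s) : s ∈ {3, 4, 7}, s ≤ k}:
g(0) = mex{} = 0
g(1) = mex{} = 0
g(2) = mex{} = 0
g(3) = mex{0} = 1
g(4) = mex{0} = 1
g(5) = mex{0} = 1
g(6) = mex{0,1} = 2
g(7) = mex{0,1} = 2
g(8) = mex{0,1} = 2
g(9) = mex{0,1,2} = 3
So g(9) = 3.
For pile C, compute g(0), g(1), … with moves {2, 6}:
k:     0  1  2  3  4  5  6  7  8  9 10 11 12 13
g(k):  0  0  1  1  0  0  1  1  0  0  1  1  0  0
So g(13) = 0.
The value of a disjunctive sum is the nim-sum of the parts.
Combined value = 13 XOR 3 XOR 0 = 14.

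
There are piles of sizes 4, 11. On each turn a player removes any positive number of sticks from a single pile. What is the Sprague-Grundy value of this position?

Compute the nim-sum pairwise:
4 ⊕ 11 = 15

15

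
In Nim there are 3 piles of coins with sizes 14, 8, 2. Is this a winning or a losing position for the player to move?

Winning position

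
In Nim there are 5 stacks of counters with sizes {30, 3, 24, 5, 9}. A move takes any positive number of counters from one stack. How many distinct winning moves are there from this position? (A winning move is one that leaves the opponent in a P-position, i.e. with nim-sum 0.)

3

Compute the nim-sum pairwise:
30 ⊕ 3 = 29
29 ⊕ 24 = 5
5 ⊕ 5 = 0
0 ⊕ 9 = 9
The overall nim-sum is X = 9. A stack of size p has a winning move iff p XOR X < p (reduce it to p XOR X).
  30: 30 XOR 9 = 23 < 30 — winning move (to 23).
  3: 3 XOR 9 = 10 ≥ 3 — no move.
  24: 24 XOR 9 = 17 < 24 — winning move (to 17).
  5: 5 XOR 9 = 12 ≥ 5 — no move.
  9: 9 XOR 9 = 0 < 9 — winning move (to 0).
That gives 3 winning moves.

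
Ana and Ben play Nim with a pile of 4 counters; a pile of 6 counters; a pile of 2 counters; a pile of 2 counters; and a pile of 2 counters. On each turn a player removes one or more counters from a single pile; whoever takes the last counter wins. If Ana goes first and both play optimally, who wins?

Bitwise XOR of the heap sizes:
  100  (4)
  110  (6)
  010  (2)
  010  (2)
  010  (2)
  ---
  000  (0)
The nim-sum is 0, so this is a P-position: the player to move is in a losing position under optimal play; Ana is about to move from it and so loses — Ben wins.

Ben wins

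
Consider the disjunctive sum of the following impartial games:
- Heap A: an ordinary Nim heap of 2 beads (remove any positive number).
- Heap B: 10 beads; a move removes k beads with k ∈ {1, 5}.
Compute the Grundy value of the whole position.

2

Heap A is a plain Nim heap of size 2, so its Grundy value is 2.
For heap B, compute g(0), g(1), … with moves {1, 5}:
g(0) = mex{} = 0
g(1) = mex{0} = 1
g(2) = mex{1} = 0
g(3) = mex{0} = 1
g(4) = mex{1} = 0
g(5) = mex{0} = 1
g(6) = mex{1} = 0
g(7) = mex{0} = 1
g(8) = mex{1} = 0
g(9) = mex{0} = 1
g(10) = mex{1} = 0
So g(10) = 0.
By the Sprague-Grundy theorem, the Grundy value of a sum of independent games is the XOR of the component values.
Combined value = 2 XOR 0 = 2.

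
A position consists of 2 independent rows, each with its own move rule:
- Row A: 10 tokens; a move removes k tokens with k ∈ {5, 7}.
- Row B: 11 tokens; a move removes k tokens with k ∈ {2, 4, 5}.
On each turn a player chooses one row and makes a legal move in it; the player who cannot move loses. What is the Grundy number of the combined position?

Build the Grundy sequence for row A with g(k) = mex{g(k−s) : s ∈ {5, 7}, s ≤ k}:
g(0) = mex{} = 0
g(1) = mex{} = 0
g(2) = mex{} = 0
g(3) = mex{} = 0
g(4) = mex{} = 0
g(5) = mex{0} = 1
g(6) = mex{0} = 1
g(7) = mex{0} = 1
g(8) = mex{0} = 1
g(9) = mex{0} = 1
g(10) = mex{0,1} = 2
So g(10) = 2.
For row B, compute g(0), g(1), … with moves {2, 4, 5}:
g(0) = mex{} = 0
g(1) = mex{} = 0
g(2) = mex{0} = 1
g(3) = mex{0} = 1
g(4) = mex{0,1} = 2
g(5) = mex{0,1} = 2
g(6) = mex{0,1,2} = 3
g(7) = mex{1,2} = 0
g(8) = mex{1,2,3} = 0
g(9) = mex{0,2} = 1
g(10) = mex{0,2,3} = 1
g(11) = mex{0,1,3} = 2
So g(11) = 2.
The value of a disjunctive sum is the nim-sum of the parts.
Combined value = 2 ⊕ 2 = 0.

0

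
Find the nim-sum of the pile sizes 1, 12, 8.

Compute the nim-sum pairwise:
1 ⊕ 12 = 13
13 ⊕ 8 = 5

5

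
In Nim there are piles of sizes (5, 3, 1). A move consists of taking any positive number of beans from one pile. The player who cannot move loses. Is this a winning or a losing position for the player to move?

Winning position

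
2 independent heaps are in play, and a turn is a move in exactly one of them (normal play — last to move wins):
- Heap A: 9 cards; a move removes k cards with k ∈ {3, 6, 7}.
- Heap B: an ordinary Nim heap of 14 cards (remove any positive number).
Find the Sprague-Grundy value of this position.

For heap A, compute g(0), g(1), … with moves {3, 6, 7}:
k:     0  1  2  3  4  5  6  7  8  9
g(k):  0  0  0  1  1  1  2  2  2  3
So g(9) = 3.
Heap B is a plain Nim heap of size 14, so its Grundy value is 14.
The value of a disjunctive sum is the nim-sum of the parts.
Combined value = 3 XOR 14 = 13.

13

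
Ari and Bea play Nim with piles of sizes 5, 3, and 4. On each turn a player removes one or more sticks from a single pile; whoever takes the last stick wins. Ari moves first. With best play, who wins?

Nim-sum: 5 XOR 3 XOR 4 = 2.
The nim-sum is 2 ≠ 0, so this is an N-position: the player to move can win; Ari has a winning move.

Ari wins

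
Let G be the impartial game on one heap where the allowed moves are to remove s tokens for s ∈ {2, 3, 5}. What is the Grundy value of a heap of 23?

1

Compute g(0), g(1), … for moves {2, 3, 5}:
k:     0  1  2  3  4  5  6  7  8  9 10 11 12 13 14 15 16 17 18 19 20 21 22 23
g(k):  0  0  1  1  2  2  3  0  0  1  1  2  2  3  0  0  1  1  2  2  3  0  0  1
So g(23) = 1.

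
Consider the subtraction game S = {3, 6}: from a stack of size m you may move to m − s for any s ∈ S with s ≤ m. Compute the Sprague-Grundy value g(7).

Grundy values for subtraction set {3, 6}:
k:     0  1  2  3  4  5  6  7
g(k):  0  0  0  1  1  1  2  2
So g(7) = 2.

2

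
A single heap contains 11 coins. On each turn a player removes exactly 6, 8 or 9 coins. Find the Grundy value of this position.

1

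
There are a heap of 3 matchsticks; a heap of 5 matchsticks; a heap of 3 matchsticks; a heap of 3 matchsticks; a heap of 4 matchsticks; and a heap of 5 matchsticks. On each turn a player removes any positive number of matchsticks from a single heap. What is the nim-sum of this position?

7

Compute the nim-sum pairwise:
3 ^ 5 = 6
6 ^ 3 = 5
5 ^ 3 = 6
6 ^ 4 = 2
2 ^ 5 = 7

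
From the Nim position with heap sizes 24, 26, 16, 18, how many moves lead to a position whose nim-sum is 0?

0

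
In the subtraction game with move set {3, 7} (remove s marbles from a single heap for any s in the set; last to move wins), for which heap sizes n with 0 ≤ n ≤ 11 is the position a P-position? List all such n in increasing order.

0, 1, 2, 6, 10, 11

Grundy values for subtraction set {3, 7}:
g(0) = mex{} = 0
g(1) = mex{} = 0
g(2) = mex{} = 0
g(3) = mex{0} = 1
g(4) = mex{0} = 1
g(5) = mex{0} = 1
g(6) = mex{1} = 0
g(7) = mex{0,1} = 2
g(8) = mex{0,1} = 2
g(9) = mex{0} = 1
g(10) = mex{1,2} = 0
g(11) = mex{1,2} = 0
The P-positions (g = 0) in 0..11 are 0, 1, 2, 6, 10, 11.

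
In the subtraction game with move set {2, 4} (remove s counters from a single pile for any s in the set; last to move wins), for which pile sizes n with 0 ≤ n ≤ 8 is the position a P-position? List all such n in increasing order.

0, 1, 6, 7

Build the Grundy sequence with g(k) = mex{g(k−s) : s ∈ {2, 4}, s ≤ k}:
k:     0  1  2  3  4  5  6  7  8
g(k):  0  0  1  1  2  2  0  0  1
The P-positions (g = 0) in 0..8 are 0, 1, 6, 7.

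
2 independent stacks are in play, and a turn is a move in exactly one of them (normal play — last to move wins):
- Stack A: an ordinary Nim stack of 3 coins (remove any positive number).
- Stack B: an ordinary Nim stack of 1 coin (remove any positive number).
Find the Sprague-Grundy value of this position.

2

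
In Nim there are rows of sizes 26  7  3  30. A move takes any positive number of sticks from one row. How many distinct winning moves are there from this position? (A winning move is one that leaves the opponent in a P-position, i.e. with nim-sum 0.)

Write each in binary and XOR column by column:
  11010  (26)
  00111  (7)
  00011  (3)
  11110  (30)
  -----
  00000  (0)
The nim-sum is already 0, so every move leaves a nonzero nim-sum — there are no winning moves.

0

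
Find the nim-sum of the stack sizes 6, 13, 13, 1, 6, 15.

14

Bitwise XOR of the heap sizes:
  0110  (6)
  1101  (13)
  1101  (13)
  0001  (1)
  0110  (6)
  1111  (15)
  ----
  1110  (14)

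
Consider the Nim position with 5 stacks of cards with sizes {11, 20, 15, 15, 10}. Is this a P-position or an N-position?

Compute the nim-sum pairwise:
11 ⊕ 20 = 31
31 ⊕ 15 = 16
16 ⊕ 15 = 31
31 ⊕ 10 = 21
The nim-sum is 21 ≠ 0, so this is an N-position: the player to move can win.

N-position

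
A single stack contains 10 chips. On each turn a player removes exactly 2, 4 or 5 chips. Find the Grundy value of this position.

Grundy values for subtraction set {2, 4, 5}:
g(0) = mex{} = 0
g(1) = mex{} = 0
g(2) = mex{0} = 1
g(3) = mex{0} = 1
g(4) = mex{0,1} = 2
g(5) = mex{0,1} = 2
g(6) = mex{0,1,2} = 3
g(7) = mex{1,2} = 0
g(8) = mex{1,2,3} = 0
g(9) = mex{0,2} = 1
g(10) = mex{0,2,3} = 1
So g(10) = 1.

1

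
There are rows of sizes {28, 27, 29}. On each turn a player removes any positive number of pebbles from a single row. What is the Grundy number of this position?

Write each in binary and XOR column by column:
  11100  (28)
  11011  (27)
  11101  (29)
  -----
  11010  (26)

26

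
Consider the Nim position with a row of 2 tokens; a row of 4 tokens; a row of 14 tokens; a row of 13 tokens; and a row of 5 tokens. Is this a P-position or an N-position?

Nim-sum: 2 ^ 4 ^ 14 ^ 13 ^ 5 = 0.
The nim-sum is 0, so this is a P-position: the player to move is in a losing position under optimal play.

P-position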